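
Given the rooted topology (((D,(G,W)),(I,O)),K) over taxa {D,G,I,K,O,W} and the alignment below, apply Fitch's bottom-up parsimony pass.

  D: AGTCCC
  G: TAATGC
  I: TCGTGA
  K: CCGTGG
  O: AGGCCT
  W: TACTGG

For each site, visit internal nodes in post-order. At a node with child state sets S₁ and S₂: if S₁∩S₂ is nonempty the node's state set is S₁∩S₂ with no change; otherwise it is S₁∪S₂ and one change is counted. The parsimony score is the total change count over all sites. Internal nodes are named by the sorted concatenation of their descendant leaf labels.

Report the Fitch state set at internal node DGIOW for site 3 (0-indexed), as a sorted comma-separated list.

C,T

GW@0: {T} ∩ {T} = {T} (intersection, +0)
DGW@0: {A} ∪ {T} = {A,T} (union, +1)
IO@0: {T} ∪ {A} = {A,T} (union, +1)
DGIOW@0: {A,T} ∩ {A,T} = {A,T} (intersection, +0)
DGIKOW@0: {A,T} ∪ {C} = {A,C,T} (union, +1)
GW@1: {A} ∩ {A} = {A} (intersection, +0)
DGW@1: {G} ∪ {A} = {A,G} (union, +1)
IO@1: {C} ∪ {G} = {C,G} (union, +1)
DGIOW@1: {A,G} ∩ {C,G} = {G} (intersection, +0)
DGIKOW@1: {G} ∪ {C} = {C,G} (union, +1)
GW@2: {A} ∪ {C} = {A,C} (union, +1)
DGW@2: {T} ∪ {A,C} = {A,C,T} (union, +1)
IO@2: {G} ∩ {G} = {G} (intersection, +0)
DGIOW@2: {A,C,T} ∪ {G} = {A,C,G,T} (union, +1)
DGIKOW@2: {A,C,G,T} ∩ {G} = {G} (intersection, +0)
GW@3: {T} ∩ {T} = {T} (intersection, +0)
DGW@3: {C} ∪ {T} = {C,T} (union, +1)
IO@3: {T} ∪ {C} = {C,T} (union, +1)
DGIOW@3: {C,T} ∩ {C,T} = {C,T} (intersection, +0)
DGIKOW@3: {C,T} ∩ {T} = {T} (intersection, +0)
GW@4: {G} ∩ {G} = {G} (intersection, +0)
DGW@4: {C} ∪ {G} = {C,G} (union, +1)
IO@4: {G} ∪ {C} = {C,G} (union, +1)
DGIOW@4: {C,G} ∩ {C,G} = {C,G} (intersection, +0)
DGIKOW@4: {C,G} ∩ {G} = {G} (intersection, +0)
GW@5: {C} ∪ {G} = {C,G} (union, +1)
DGW@5: {C} ∩ {C,G} = {C} (intersection, +0)
IO@5: {A} ∪ {T} = {A,T} (union, +1)
DGIOW@5: {C} ∪ {A,T} = {A,C,T} (union, +1)
DGIKOW@5: {A,C,T} ∪ {G} = {A,C,G,T} (union, +1)
per-site changes: [3, 3, 3, 2, 2, 4]; total = 17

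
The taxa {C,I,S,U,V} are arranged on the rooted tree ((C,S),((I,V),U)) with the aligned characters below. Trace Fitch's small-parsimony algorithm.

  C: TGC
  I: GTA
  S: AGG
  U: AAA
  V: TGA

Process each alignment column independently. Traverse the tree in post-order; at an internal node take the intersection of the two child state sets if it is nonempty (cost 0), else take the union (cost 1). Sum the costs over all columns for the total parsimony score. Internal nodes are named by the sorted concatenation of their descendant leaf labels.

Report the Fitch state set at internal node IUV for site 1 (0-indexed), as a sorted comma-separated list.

A,G,T

CS@0: {T} ∪ {A} = {A,T} (union, +1)
IV@0: {G} ∪ {T} = {G,T} (union, +1)
IUV@0: {G,T} ∪ {A} = {A,G,T} (union, +1)
CISUV@0: {A,T} ∩ {A,G,T} = {A,T} (intersection, +0)
CS@1: {G} ∩ {G} = {G} (intersection, +0)
IV@1: {T} ∪ {G} = {G,T} (union, +1)
IUV@1: {G,T} ∪ {A} = {A,G,T} (union, +1)
CISUV@1: {G} ∩ {A,G,T} = {G} (intersection, +0)
CS@2: {C} ∪ {G} = {C,G} (union, +1)
IV@2: {A} ∩ {A} = {A} (intersection, +0)
IUV@2: {A} ∩ {A} = {A} (intersection, +0)
CISUV@2: {C,G} ∪ {A} = {A,C,G} (union, +1)
per-site changes: [3, 2, 2]; total = 7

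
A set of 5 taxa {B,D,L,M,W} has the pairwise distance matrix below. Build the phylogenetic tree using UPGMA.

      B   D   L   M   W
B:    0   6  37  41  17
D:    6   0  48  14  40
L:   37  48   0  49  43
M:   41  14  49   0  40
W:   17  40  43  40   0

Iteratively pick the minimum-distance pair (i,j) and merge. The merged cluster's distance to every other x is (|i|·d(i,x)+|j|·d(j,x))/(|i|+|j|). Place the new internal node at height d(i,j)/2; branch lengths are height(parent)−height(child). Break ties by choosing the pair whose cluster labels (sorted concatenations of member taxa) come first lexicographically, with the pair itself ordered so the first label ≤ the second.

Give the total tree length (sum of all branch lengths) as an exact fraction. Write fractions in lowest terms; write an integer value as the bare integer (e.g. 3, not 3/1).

463/6

iteration 1: select B,D (d=6); attach at lengths (3, 3); label the merged cluster BD
  updated: d(BD,L)=85/2, d(BD,M)=55/2, d(BD,W)=57/2
iteration 2: select BD,M (d=55/2); attach at lengths (43/4, 55/4); label the merged cluster BDM
  updated: d(BDM,L)=134/3, d(BDM,W)=97/3
iteration 3: select BDM,W (d=97/3); attach at lengths (29/12, 97/6); label the merged cluster BDMW
  updated: d(BDMW,L)=177/4
iteration 4: select BDMW,L (d=177/4); attach at lengths (143/24, 177/8); label the merged cluster BDLMW
final tree: ((((B:3,D:3):43/4,M:55/4):29/12,W:97/6):143/24,L:177/8)
total length: 463/6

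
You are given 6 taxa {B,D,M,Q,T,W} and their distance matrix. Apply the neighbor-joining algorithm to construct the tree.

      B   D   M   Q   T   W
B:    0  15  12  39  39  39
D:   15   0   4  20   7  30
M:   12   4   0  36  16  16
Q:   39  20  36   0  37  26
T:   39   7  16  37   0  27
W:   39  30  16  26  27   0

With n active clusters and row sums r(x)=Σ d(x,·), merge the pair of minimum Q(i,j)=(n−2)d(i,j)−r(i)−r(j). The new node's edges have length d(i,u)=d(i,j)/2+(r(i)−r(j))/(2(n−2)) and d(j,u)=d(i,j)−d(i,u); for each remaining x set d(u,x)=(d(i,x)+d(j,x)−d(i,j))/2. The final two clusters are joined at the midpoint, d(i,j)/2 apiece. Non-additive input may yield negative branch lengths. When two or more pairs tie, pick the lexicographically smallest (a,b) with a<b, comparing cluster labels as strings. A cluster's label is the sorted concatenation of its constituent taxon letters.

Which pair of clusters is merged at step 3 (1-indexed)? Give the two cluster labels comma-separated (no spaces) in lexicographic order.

BM,QW

1. join Q+W (d=26, Q=-192) ⇒ QW; edges |Q|=31/2, |W|=21/2
  updated: d(B,QW)=26, d(D,QW)=12, d(M,QW)=13, d(QW,T)=19
2. join B+M (d=12, Q=-101) ⇒ BM; edges |B|=83/6, |M|=-11/6
  updated: d(BM,D)=7/2, d(BM,QW)=27/2, d(BM,T)=43/2
3. join BM+QW (d=27/2, Q=-56) ⇒ BMQW; edges |BM|=21/4, |QW|=33/4
  updated: d(BMQW,D)=1, d(BMQW,T)=27/2
4. join BMQW+D (d=1, Q=-43/2) ⇒ BDMQW; edges |BMQW|=15/4, |D|=-11/4
  updated: d(BDMQW,T)=39/4
5. join BDMQW+T (d=39/4) ⇒ BDMQTW; edges |BDMQW|=39/8, |T|=39/8
final tree: ((((B:83/6,M:-11/6):21/4,(Q:31/2,W:21/2):33/4):15/4,D:-11/4):39/8,T:39/8)
total length: 249/4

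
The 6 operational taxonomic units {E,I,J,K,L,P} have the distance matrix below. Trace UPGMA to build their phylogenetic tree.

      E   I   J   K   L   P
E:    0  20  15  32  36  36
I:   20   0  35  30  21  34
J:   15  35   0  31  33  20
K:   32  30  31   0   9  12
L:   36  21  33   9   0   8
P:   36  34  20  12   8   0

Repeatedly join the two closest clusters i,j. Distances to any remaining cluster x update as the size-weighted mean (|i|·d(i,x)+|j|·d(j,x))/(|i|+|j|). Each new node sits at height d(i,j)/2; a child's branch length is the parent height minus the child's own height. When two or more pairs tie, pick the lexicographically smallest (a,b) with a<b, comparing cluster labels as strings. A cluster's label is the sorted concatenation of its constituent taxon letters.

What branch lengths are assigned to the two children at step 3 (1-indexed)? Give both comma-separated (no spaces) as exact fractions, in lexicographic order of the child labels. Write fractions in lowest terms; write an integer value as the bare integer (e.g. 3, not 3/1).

15/2,15/2

step 1: merge (L,P) at d=8; branch lengths L→4, P→4; new cluster LP
  updated: d(E,LP)=36, d(I,LP)=55/2, d(J,LP)=53/2, d(K,LP)=21/2
step 2: merge (K,LP) at d=21/2; branch lengths K→21/4, LP→5/4; new cluster KLP
  updated: d(E,KLP)=104/3, d(I,KLP)=85/3, d(J,KLP)=28
step 3: merge (E,J) at d=15; branch lengths E→15/2, J→15/2; new cluster EJ
  updated: d(EJ,I)=55/2, d(EJ,KLP)=94/3
step 4: merge (EJ,I) at d=55/2; branch lengths EJ→25/4, I→55/4; new cluster EIJ
  updated: d(EIJ,KLP)=91/3
step 5: merge (EIJ,KLP) at d=91/3; branch lengths EIJ→17/12, KLP→119/12; new cluster EIJKLP
final tree: (((E:15/2,J:15/2):25/4,I:55/4):17/12,(K:21/4,(L:4,P:4):5/4):119/12)
total length: 365/6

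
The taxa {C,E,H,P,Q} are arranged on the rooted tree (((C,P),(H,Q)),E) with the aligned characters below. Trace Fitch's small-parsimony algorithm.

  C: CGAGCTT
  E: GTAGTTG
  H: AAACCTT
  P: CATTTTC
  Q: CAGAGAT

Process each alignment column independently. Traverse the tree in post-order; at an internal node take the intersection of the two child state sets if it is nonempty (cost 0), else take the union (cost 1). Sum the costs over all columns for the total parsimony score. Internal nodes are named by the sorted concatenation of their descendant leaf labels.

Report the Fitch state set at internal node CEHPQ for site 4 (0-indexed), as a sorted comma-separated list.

C,T

[col 0] CP: children C:{C}, P:{C} ∩→ {C}; cost 0
[col 0] HQ: children H:{A}, Q:{C} ∪→ {A,C}; cost 1
[col 0] CHPQ: children CP:{C}, HQ:{A,C} ∩→ {C}; cost 0
[col 0] CEHPQ: children CHPQ:{C}, E:{G} ∪→ {C,G}; cost 1
[col 1] CP: children C:{G}, P:{A} ∪→ {A,G}; cost 1
[col 1] HQ: children H:{A}, Q:{A} ∩→ {A}; cost 0
[col 1] CHPQ: children CP:{A,G}, HQ:{A} ∩→ {A}; cost 0
[col 1] CEHPQ: children CHPQ:{A}, E:{T} ∪→ {A,T}; cost 1
[col 2] CP: children C:{A}, P:{T} ∪→ {A,T}; cost 1
[col 2] HQ: children H:{A}, Q:{G} ∪→ {A,G}; cost 1
[col 2] CHPQ: children CP:{A,T}, HQ:{A,G} ∩→ {A}; cost 0
[col 2] CEHPQ: children CHPQ:{A}, E:{A} ∩→ {A}; cost 0
[col 3] CP: children C:{G}, P:{T} ∪→ {G,T}; cost 1
[col 3] HQ: children H:{C}, Q:{A} ∪→ {A,C}; cost 1
[col 3] CHPQ: children CP:{G,T}, HQ:{A,C} ∪→ {A,C,G,T}; cost 1
[col 3] CEHPQ: children CHPQ:{A,C,G,T}, E:{G} ∩→ {G}; cost 0
[col 4] CP: children C:{C}, P:{T} ∪→ {C,T}; cost 1
[col 4] HQ: children H:{C}, Q:{G} ∪→ {C,G}; cost 1
[col 4] CHPQ: children CP:{C,T}, HQ:{C,G} ∩→ {C}; cost 0
[col 4] CEHPQ: children CHPQ:{C}, E:{T} ∪→ {C,T}; cost 1
[col 5] CP: children C:{T}, P:{T} ∩→ {T}; cost 0
[col 5] HQ: children H:{T}, Q:{A} ∪→ {A,T}; cost 1
[col 5] CHPQ: children CP:{T}, HQ:{A,T} ∩→ {T}; cost 0
[col 5] CEHPQ: children CHPQ:{T}, E:{T} ∩→ {T}; cost 0
[col 6] CP: children C:{T}, P:{C} ∪→ {C,T}; cost 1
[col 6] HQ: children H:{T}, Q:{T} ∩→ {T}; cost 0
[col 6] CHPQ: children CP:{C,T}, HQ:{T} ∩→ {T}; cost 0
[col 6] CEHPQ: children CHPQ:{T}, E:{G} ∪→ {G,T}; cost 1
per-site changes: [2, 2, 2, 3, 3, 1, 2]; total = 15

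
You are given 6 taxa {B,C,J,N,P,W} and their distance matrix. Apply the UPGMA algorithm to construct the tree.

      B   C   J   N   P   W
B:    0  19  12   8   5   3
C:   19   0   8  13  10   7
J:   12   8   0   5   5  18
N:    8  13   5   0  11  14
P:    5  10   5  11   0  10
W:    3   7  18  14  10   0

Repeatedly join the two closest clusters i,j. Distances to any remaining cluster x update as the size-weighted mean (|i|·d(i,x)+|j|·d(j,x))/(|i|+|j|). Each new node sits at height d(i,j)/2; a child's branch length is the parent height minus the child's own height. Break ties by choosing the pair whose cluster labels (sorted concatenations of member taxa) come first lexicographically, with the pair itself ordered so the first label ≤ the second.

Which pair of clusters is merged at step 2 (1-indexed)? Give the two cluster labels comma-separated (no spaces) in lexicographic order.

J,N

step 1: merge (B,W) at d=3; branch lengths B→3/2, W→3/2; new cluster BW
  updated: d(BW,C)=13, d(BW,J)=15, d(BW,N)=11, d(BW,P)=15/2
step 2: merge (J,N) at d=5; branch lengths J→5/2, N→5/2; new cluster JN
  updated: d(BW,JN)=13, d(C,JN)=21/2, d(JN,P)=8
step 3: merge (BW,P) at d=15/2; branch lengths BW→9/4, P→15/4; new cluster BPW
  updated: d(BPW,C)=12, d(BPW,JN)=34/3
step 4: merge (C,JN) at d=21/2; branch lengths C→21/4, JN→11/4; new cluster CJN
  updated: d(BPW,CJN)=104/9
step 5: merge (BPW,CJN) at d=104/9; branch lengths BPW→73/36, CJN→19/36; new cluster BCJNPW
final tree: (((B:3/2,W:3/2):9/4,P:15/4):73/36,(C:21/4,(J:5/2,N:5/2):11/4):19/36)
total length: 221/9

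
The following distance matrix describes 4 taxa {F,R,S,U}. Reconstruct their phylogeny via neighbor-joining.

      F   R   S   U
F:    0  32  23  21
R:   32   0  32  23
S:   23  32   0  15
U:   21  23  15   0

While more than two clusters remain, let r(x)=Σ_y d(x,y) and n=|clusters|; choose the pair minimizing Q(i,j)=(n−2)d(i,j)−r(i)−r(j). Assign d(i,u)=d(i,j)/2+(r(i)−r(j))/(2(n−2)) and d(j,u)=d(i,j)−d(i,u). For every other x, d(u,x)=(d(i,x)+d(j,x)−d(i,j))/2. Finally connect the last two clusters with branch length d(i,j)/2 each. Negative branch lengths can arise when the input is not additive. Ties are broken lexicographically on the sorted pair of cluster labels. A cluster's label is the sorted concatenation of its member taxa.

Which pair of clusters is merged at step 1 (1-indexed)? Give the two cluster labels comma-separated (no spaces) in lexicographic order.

F,S

iteration 1: select F,S (d=23, Q=-100); attach at lengths (13, 10); label the merged cluster FS
  updated: d(FS,R)=41/2, d(FS,U)=13/2
iteration 2: select FS,R (d=41/2, Q=-50); attach at lengths (2, 37/2); label the merged cluster FRS
  updated: d(FRS,U)=9/2
iteration 3: select FRS,U (d=9/2); attach at lengths (9/4, 9/4); label the merged cluster FRSU
final tree: (((F:13,S:10):2,R:37/2):9/4,U:9/4)
total length: 48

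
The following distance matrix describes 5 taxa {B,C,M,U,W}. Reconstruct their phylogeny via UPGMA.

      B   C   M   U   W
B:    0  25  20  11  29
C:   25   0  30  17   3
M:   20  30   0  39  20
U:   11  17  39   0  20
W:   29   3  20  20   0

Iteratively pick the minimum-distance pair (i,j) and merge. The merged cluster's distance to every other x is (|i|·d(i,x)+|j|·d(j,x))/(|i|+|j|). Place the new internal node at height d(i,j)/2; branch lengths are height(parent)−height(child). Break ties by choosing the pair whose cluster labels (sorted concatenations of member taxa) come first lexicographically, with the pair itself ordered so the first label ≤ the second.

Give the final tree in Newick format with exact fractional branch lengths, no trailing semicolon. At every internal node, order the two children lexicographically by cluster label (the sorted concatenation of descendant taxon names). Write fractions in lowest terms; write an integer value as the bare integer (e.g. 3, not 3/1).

iteration 1: select C,W (d=3); attach at lengths (3/2, 3/2); label the merged cluster CW
  updated: d(B,CW)=27, d(CW,M)=25, d(CW,U)=37/2
iteration 2: select B,U (d=11); attach at lengths (11/2, 11/2); label the merged cluster BU
  updated: d(BU,CW)=91/4, d(BU,M)=59/2
iteration 3: select BU,CW (d=91/4); attach at lengths (47/8, 79/8); label the merged cluster BCUW
  updated: d(BCUW,M)=109/4
iteration 4: select BCUW,M (d=109/4); attach at lengths (9/4, 109/8); label the merged cluster BCMUW
final tree: (((B:11/2,U:11/2):47/8,(C:3/2,W:3/2):79/8):9/4,M:109/8)
total length: 365/8

(((B:11/2,U:11/2):47/8,(C:3/2,W:3/2):79/8):9/4,M:109/8)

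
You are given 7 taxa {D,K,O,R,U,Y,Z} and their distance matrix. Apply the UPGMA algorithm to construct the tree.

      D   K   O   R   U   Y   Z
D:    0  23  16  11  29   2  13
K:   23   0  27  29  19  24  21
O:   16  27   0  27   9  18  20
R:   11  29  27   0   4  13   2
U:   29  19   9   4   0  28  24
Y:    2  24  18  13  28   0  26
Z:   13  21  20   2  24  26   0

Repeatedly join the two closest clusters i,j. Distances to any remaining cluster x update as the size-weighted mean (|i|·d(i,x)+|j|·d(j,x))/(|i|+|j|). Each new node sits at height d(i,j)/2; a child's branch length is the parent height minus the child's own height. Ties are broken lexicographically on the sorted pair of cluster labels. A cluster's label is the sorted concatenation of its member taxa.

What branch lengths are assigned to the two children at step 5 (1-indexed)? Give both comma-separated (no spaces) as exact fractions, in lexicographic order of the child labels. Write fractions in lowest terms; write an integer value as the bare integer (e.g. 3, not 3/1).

5/2,47/8

1. join D+Y (d=2) ⇒ DY; edges |D|=1, |Y|=1
  updated: d(DY,K)=47/2, d(DY,O)=17, d(DY,R)=12, d(DY,U)=57/2, d(DY,Z)=39/2
2. join R+Z (d=2) ⇒ RZ; edges |R|=1, |Z|=1
  updated: d(DY,RZ)=63/4, d(K,RZ)=25, d(O,RZ)=47/2, d(RZ,U)=14
3. join O+U (d=9) ⇒ OU; edges |O|=9/2, |U|=9/2
  updated: d(DY,OU)=91/4, d(K,OU)=23, d(OU,RZ)=75/4
4. join DY+RZ (d=63/4) ⇒ DRYZ; edges |DY|=55/8, |RZ|=55/8
  updated: d(DRYZ,K)=97/4, d(DRYZ,OU)=83/4
5. join DRYZ+OU (d=83/4) ⇒ DORUYZ; edges |DRYZ|=5/2, |OU|=47/8
  updated: d(DORUYZ,K)=143/6
6. join DORUYZ+K (d=143/6) ⇒ DKORUYZ; edges |DORUYZ|=37/24, |K|=143/12
final tree: ((((D:1,Y:1):55/8,(R:1,Z:1):55/8):5/2,(O:9/2,U:9/2):47/8):37/24,K:143/12)
total length: 583/12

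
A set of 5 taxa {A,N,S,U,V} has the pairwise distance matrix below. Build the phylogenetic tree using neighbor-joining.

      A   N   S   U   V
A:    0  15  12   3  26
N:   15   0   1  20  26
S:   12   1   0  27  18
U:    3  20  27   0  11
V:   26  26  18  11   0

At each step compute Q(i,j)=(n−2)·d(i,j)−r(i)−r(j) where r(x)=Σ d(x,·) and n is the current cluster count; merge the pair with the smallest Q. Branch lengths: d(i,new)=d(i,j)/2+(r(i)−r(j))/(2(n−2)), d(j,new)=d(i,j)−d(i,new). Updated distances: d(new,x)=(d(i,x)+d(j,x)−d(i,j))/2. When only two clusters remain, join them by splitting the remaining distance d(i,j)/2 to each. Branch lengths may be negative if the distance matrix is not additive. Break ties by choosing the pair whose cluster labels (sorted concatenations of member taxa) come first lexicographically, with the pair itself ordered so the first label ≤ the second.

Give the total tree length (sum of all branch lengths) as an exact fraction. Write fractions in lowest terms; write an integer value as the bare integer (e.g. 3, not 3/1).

251/8

step 1: merge (N,S) at d=1, Q=-117; branch lengths N→7/6, S→-1/6; new cluster NS
  updated: d(A,NS)=13, d(NS,U)=23, d(NS,V)=43/2
step 2: merge (A,NS) at d=13, Q=-147/2; branch lengths A→21/8, NS→83/8; new cluster ANS
  updated: d(ANS,U)=13/2, d(ANS,V)=69/4
step 3: merge (ANS,U) at d=13/2, Q=-139/4; branch lengths ANS→51/8, U→1/8; new cluster ANSU
  updated: d(ANSU,V)=87/8
step 4: merge (ANSU,V) at d=87/8; branch lengths ANSU→87/16, V→87/16; new cluster ANSUV
final tree: (((A:21/8,(N:7/6,S:-1/6):83/8):51/8,U:1/8):87/16,V:87/16)
total length: 251/8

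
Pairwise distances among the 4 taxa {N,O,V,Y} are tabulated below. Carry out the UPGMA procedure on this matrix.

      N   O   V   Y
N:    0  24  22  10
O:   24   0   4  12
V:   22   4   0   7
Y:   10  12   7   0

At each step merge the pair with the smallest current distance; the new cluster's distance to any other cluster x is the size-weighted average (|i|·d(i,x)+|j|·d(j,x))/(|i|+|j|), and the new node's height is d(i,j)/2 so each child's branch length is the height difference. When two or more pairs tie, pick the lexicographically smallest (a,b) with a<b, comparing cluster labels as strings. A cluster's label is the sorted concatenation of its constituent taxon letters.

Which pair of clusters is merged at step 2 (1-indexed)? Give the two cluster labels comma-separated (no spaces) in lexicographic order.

1. join O+V (d=4) ⇒ OV; edges |O|=2, |V|=2
  updated: d(N,OV)=23, d(OV,Y)=19/2
2. join OV+Y (d=19/2) ⇒ OVY; edges |OV|=11/4, |Y|=19/4
  updated: d(N,OVY)=56/3
3. join N+OVY (d=56/3) ⇒ NOVY; edges |N|=28/3, |OVY|=55/12
final tree: (N:28/3,((O:2,V:2):11/4,Y:19/4):55/12)
total length: 305/12

OV,Y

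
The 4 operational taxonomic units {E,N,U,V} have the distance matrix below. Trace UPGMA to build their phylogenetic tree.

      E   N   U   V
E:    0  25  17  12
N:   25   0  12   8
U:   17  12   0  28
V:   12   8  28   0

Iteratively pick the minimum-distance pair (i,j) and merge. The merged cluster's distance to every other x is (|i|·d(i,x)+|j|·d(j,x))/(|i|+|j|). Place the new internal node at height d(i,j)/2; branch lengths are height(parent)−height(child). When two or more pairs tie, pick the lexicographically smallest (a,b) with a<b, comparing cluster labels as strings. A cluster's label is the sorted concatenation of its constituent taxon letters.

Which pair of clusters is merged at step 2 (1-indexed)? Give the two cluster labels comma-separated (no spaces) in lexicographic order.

step 1: merge (N,V) at d=8; branch lengths N→4, V→4; new cluster NV
  updated: d(E,NV)=37/2, d(NV,U)=20
step 2: merge (E,U) at d=17; branch lengths E→17/2, U→17/2; new cluster EU
  updated: d(EU,NV)=77/4
step 3: merge (EU,NV) at d=77/4; branch lengths EU→9/8, NV→45/8; new cluster ENUV
final tree: ((E:17/2,U:17/2):9/8,(N:4,V:4):45/8)
total length: 127/4

E,U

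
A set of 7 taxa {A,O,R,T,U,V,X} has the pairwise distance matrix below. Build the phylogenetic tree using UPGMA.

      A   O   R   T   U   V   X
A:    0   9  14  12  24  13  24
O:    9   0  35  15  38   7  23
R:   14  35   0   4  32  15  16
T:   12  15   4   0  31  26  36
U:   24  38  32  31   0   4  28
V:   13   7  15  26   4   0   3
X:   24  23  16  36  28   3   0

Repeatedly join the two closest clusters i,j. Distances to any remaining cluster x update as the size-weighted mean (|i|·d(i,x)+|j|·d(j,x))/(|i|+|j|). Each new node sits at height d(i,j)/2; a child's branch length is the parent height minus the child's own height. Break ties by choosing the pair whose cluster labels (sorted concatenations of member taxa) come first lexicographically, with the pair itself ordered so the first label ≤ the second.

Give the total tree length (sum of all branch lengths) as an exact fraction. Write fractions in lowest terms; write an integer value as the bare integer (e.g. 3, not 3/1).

1. join V+X (d=3) ⇒ VX; edges |V|=3/2, |X|=3/2
  updated: d(A,VX)=37/2, d(O,VX)=15, d(R,VX)=31/2, d(T,VX)=31, d(U,VX)=16
2. join R+T (d=4) ⇒ RT; edges |R|=2, |T|=2
  updated: d(A,RT)=13, d(O,RT)=25, d(RT,U)=63/2, d(RT,VX)=93/4
3. join A+O (d=9) ⇒ AO; edges |A|=9/2, |O|=9/2
  updated: d(AO,RT)=19, d(AO,U)=31, d(AO,VX)=67/4
4. join U+VX (d=16) ⇒ UVX; edges |U|=8, |VX|=13/2
  updated: d(AO,UVX)=43/2, d(RT,UVX)=26
5. join AO+RT (d=19) ⇒ AORT; edges |AO|=5, |RT|=15/2
  updated: d(AORT,UVX)=95/4
6. join AORT+UVX (d=95/4) ⇒ AORTUVX; edges |AORT|=19/8, |UVX|=31/8
final tree: (((A:9/2,O:9/2):5,(R:2,T:2):15/2):19/8,(U:8,(V:3/2,X:3/2):13/2):31/8)
total length: 197/4

197/4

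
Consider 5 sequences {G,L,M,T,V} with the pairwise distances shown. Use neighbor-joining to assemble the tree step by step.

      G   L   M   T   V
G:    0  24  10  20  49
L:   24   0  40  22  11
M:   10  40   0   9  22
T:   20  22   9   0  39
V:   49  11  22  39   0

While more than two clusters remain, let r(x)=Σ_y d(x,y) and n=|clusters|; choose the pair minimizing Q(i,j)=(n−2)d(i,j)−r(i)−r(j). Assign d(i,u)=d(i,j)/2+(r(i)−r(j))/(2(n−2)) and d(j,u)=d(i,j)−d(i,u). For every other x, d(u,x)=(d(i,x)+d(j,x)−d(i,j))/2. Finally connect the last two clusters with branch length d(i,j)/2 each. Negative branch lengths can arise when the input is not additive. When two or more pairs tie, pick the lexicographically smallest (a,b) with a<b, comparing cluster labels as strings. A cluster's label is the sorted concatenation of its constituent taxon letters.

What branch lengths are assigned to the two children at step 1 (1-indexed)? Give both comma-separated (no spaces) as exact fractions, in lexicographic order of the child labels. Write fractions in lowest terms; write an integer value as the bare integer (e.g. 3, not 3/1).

step 1: merge (L,V) at d=11, Q=-185; branch lengths L→3/2, V→19/2; new cluster LV
  updated: d(G,LV)=31, d(LV,M)=51/2, d(LV,T)=25
step 2: merge (G,M) at d=10, Q=-171/2; branch lengths G→73/8, M→7/8; new cluster GM
  updated: d(GM,LV)=93/4, d(GM,T)=19/2
step 3: merge (GM,LV) at d=93/4, Q=-231/4; branch lengths GM→31/8, LV→155/8; new cluster GLMV
  updated: d(GLMV,T)=45/8
step 4: merge (GLMV,T) at d=45/8; branch lengths GLMV→45/16, T→45/16; new cluster GLMTV
final tree: (((G:73/8,M:7/8):31/8,(L:3/2,V:19/2):155/8):45/16,T:45/16)
total length: 399/8

3/2,19/2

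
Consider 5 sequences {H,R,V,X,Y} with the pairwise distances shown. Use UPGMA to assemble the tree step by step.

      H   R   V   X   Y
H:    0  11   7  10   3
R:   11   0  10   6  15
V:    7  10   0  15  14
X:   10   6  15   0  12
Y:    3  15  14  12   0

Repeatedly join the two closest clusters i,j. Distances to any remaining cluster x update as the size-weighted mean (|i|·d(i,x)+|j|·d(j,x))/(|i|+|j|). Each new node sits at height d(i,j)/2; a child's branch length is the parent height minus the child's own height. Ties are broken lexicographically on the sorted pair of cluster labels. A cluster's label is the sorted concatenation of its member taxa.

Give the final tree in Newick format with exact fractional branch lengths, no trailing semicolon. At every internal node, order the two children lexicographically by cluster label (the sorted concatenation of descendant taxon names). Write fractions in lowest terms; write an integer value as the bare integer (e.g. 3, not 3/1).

(((H:3/2,Y:3/2):15/4,V:21/4):5/6,(R:3,X:3):37/12)

step 1: merge (H,Y) at d=3; branch lengths H→3/2, Y→3/2; new cluster HY
  updated: d(HY,R)=13, d(HY,V)=21/2, d(HY,X)=11
step 2: merge (R,X) at d=6; branch lengths R→3, X→3; new cluster RX
  updated: d(HY,RX)=12, d(RX,V)=25/2
step 3: merge (HY,V) at d=21/2; branch lengths HY→15/4, V→21/4; new cluster HVY
  updated: d(HVY,RX)=73/6
step 4: merge (HVY,RX) at d=73/6; branch lengths HVY→5/6, RX→37/12; new cluster HRVXY
final tree: (((H:3/2,Y:3/2):15/4,V:21/4):5/6,(R:3,X:3):37/12)
total length: 263/12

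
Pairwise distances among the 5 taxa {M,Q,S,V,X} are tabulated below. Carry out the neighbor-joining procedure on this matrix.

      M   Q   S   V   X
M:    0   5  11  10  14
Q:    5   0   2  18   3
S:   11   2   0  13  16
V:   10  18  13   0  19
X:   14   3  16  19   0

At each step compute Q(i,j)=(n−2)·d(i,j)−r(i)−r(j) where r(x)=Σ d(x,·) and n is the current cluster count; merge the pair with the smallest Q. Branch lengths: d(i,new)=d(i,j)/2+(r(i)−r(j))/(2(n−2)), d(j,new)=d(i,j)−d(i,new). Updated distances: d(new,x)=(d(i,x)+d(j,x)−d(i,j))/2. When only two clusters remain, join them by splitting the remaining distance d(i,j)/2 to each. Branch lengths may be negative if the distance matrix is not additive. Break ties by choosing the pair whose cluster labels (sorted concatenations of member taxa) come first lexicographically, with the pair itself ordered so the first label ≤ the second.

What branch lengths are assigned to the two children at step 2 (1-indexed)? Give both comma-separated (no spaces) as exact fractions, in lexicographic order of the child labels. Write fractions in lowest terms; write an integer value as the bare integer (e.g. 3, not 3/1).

9/4,31/4

iteration 1: select Q,X (d=3, Q=-71); attach at lengths (-5/2, 11/2); label the merged cluster QX
  updated: d(M,QX)=8, d(QX,S)=15/2, d(QX,V)=17
iteration 2: select M,V (d=10, Q=-49); attach at lengths (9/4, 31/4); label the merged cluster MV
  updated: d(MV,QX)=15/2, d(MV,S)=7
iteration 3: select MV,QX (d=15/2, Q=-22); attach at lengths (7/2, 4); label the merged cluster MQVX
  updated: d(MQVX,S)=7/2
iteration 4: select MQVX,S (d=7/2); attach at lengths (7/4, 7/4); label the merged cluster MQSVX
final tree: (((M:9/4,V:31/4):7/2,(Q:-5/2,X:11/2):4):7/4,S:7/4)
total length: 24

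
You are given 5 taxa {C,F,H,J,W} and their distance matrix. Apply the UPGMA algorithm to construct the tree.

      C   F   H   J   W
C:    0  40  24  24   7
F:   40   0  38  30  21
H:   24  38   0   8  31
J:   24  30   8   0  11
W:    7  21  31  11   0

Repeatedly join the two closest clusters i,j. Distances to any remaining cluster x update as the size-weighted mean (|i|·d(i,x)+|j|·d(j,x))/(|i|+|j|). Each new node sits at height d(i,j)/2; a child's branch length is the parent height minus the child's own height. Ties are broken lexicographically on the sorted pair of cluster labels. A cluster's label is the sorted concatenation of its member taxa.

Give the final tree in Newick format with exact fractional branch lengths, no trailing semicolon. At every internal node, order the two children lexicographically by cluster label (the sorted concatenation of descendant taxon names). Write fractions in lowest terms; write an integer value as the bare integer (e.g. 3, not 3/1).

step 1: merge (C,W) at d=7; branch lengths C→7/2, W→7/2; new cluster CW
  updated: d(CW,F)=61/2, d(CW,H)=55/2, d(CW,J)=35/2
step 2: merge (H,J) at d=8; branch lengths H→4, J→4; new cluster HJ
  updated: d(CW,HJ)=45/2, d(F,HJ)=34
step 3: merge (CW,HJ) at d=45/2; branch lengths CW→31/4, HJ→29/4; new cluster CHJW
  updated: d(CHJW,F)=129/4
step 4: merge (CHJW,F) at d=129/4; branch lengths CHJW→39/8, F→129/8; new cluster CFHJW
final tree: (((C:7/2,W:7/2):31/4,(H:4,J:4):29/4):39/8,F:129/8)
total length: 51

(((C:7/2,W:7/2):31/4,(H:4,J:4):29/4):39/8,F:129/8)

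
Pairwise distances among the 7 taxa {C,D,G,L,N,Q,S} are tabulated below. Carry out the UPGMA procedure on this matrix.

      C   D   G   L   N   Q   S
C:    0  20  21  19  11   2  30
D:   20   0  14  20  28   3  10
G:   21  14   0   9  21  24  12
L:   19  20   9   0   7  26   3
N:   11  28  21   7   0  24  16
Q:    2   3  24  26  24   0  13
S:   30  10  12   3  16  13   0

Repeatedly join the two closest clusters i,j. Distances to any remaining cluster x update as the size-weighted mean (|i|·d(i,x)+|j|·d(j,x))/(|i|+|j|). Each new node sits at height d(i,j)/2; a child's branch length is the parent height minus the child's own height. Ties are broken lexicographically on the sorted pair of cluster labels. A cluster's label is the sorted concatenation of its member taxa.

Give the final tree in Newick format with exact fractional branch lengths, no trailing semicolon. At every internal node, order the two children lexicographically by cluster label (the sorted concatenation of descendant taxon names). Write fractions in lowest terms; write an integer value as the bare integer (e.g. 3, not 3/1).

1. join C+Q (d=2) ⇒ CQ; edges |C|=1, |Q|=1
  updated: d(CQ,D)=23/2, d(CQ,G)=45/2, d(CQ,L)=45/2, d(CQ,N)=35/2, d(CQ,S)=43/2
2. join L+S (d=3) ⇒ LS; edges |L|=3/2, |S|=3/2
  updated: d(CQ,LS)=22, d(D,LS)=15, d(G,LS)=21/2, d(LS,N)=23/2
3. join G+LS (d=21/2) ⇒ GLS; edges |G|=21/4, |LS|=15/4
  updated: d(CQ,GLS)=133/6, d(D,GLS)=44/3, d(GLS,N)=44/3
4. join CQ+D (d=23/2) ⇒ CDQ; edges |CQ|=19/4, |D|=23/4
  updated: d(CDQ,GLS)=59/3, d(CDQ,N)=21
5. join GLS+N (d=44/3) ⇒ GLNS; edges |GLS|=25/12, |N|=22/3
  updated: d(CDQ,GLNS)=20
6. join CDQ+GLNS (d=20) ⇒ CDGLNQS; edges |CDQ|=17/4, |GLNS|=8/3
final tree: (((C:1,Q:1):19/4,D:23/4):17/4,((G:21/4,(L:3/2,S:3/2):15/4):25/12,N:22/3):8/3)
total length: 245/6

(((C:1,Q:1):19/4,D:23/4):17/4,((G:21/4,(L:3/2,S:3/2):15/4):25/12,N:22/3):8/3)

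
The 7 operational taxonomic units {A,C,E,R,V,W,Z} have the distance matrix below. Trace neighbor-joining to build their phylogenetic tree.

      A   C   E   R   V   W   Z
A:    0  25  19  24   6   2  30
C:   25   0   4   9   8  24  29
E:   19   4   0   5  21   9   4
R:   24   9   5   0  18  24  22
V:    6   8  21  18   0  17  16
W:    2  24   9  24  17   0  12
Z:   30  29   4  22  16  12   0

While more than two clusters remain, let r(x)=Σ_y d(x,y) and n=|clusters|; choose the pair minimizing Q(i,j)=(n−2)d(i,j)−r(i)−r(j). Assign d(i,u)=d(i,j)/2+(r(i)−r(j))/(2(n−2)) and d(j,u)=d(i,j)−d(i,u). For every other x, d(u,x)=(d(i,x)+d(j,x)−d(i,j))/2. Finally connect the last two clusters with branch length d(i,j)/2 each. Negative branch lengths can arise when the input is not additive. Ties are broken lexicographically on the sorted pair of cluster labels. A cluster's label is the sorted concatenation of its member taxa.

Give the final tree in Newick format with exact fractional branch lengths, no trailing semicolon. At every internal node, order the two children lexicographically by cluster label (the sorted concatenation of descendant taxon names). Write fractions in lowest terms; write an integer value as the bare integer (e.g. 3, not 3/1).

(((((A:14/5,W:-4/5):25/3,V:13/6):81/16,(E:-7/2,Z:15/2):83/16):53/16,C:65/16):79/32,R:79/32)

1. join A+W (d=2, Q=-184) ⇒ AW; edges |A|=14/5, |W|=-4/5
  updated: d(AW,C)=47/2, d(AW,E)=13, d(AW,R)=23, d(AW,V)=21/2, d(AW,Z)=20
2. join E+Z (d=4, Q=-122) ⇒ EZ; edges |E|=-7/2, |Z|=15/2
  updated: d(AW,EZ)=29/2, d(C,EZ)=29/2, d(EZ,R)=23/2, d(EZ,V)=33/2
3. join AW+V (d=21/2, Q=-93) ⇒ AVW; edges |AW|=25/3, |V|=13/6
  updated: d(AVW,C)=21/2, d(AVW,EZ)=41/4, d(AVW,R)=61/4
4. join AVW+EZ (d=41/4, Q=-207/4) ⇒ AEVWZ; edges |AVW|=81/16, |EZ|=83/16
  updated: d(AEVWZ,C)=59/8, d(AEVWZ,R)=33/4
5. join AEVWZ+C (d=59/8, Q=-197/8) ⇒ ACEVWZ; edges |AEVWZ|=53/16, |C|=65/16
  updated: d(ACEVWZ,R)=79/16
6. join ACEVWZ+R (d=79/16) ⇒ ACERVWZ; edges |ACEVWZ|=79/32, |R|=79/32
final tree: (((((A:14/5,W:-4/5):25/3,V:13/6):81/16,(E:-7/2,Z:15/2):83/16):53/16,C:65/16):79/32,R:79/32)
total length: 625/16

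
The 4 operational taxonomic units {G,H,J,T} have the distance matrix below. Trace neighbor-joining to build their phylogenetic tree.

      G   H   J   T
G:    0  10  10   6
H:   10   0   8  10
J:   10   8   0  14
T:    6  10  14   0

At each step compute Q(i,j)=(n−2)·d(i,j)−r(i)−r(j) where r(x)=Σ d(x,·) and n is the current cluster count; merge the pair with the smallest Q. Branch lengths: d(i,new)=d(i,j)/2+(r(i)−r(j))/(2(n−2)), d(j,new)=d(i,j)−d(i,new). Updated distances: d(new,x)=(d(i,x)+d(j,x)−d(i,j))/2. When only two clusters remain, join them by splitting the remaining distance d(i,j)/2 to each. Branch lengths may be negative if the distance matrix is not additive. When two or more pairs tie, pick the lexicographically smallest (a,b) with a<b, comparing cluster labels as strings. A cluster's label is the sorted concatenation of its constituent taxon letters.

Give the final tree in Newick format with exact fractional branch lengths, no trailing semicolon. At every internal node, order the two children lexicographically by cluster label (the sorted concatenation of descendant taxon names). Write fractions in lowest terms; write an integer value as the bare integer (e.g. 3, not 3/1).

iteration 1: select G,T (d=6, Q=-44); attach at lengths (2, 4); label the merged cluster GT
  updated: d(GT,H)=7, d(GT,J)=9
iteration 2: select GT,H (d=7, Q=-24); attach at lengths (4, 3); label the merged cluster GHT
  updated: d(GHT,J)=5
iteration 3: select GHT,J (d=5); attach at lengths (5/2, 5/2); label the merged cluster GHJT
final tree: (((G:2,T:4):4,H:3):5/2,J:5/2)
total length: 18

(((G:2,T:4):4,H:3):5/2,J:5/2)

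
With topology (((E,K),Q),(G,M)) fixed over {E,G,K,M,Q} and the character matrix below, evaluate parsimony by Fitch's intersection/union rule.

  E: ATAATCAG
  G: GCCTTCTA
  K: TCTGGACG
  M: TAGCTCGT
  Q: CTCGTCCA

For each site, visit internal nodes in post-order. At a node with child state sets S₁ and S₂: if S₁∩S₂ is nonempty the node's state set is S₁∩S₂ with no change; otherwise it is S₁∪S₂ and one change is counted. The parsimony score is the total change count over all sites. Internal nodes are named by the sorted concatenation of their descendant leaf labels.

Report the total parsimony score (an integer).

[col 0] EK: children E:{A}, K:{T} ∪→ {A,T}; cost 1
[col 0] EKQ: children EK:{A,T}, Q:{C} ∪→ {A,C,T}; cost 1
[col 0] GM: children G:{G}, M:{T} ∪→ {G,T}; cost 1
[col 0] EGKMQ: children EKQ:{A,C,T}, GM:{G,T} ∩→ {T}; cost 0
[col 1] EK: children E:{T}, K:{C} ∪→ {C,T}; cost 1
[col 1] EKQ: children EK:{C,T}, Q:{T} ∩→ {T}; cost 0
[col 1] GM: children G:{C}, M:{A} ∪→ {A,C}; cost 1
[col 1] EGKMQ: children EKQ:{T}, GM:{A,C} ∪→ {A,C,T}; cost 1
[col 2] EK: children E:{A}, K:{T} ∪→ {A,T}; cost 1
[col 2] EKQ: children EK:{A,T}, Q:{C} ∪→ {A,C,T}; cost 1
[col 2] GM: children G:{C}, M:{G} ∪→ {C,G}; cost 1
[col 2] EGKMQ: children EKQ:{A,C,T}, GM:{C,G} ∩→ {C}; cost 0
[col 3] EK: children E:{A}, K:{G} ∪→ {A,G}; cost 1
[col 3] EKQ: children EK:{A,G}, Q:{G} ∩→ {G}; cost 0
[col 3] GM: children G:{T}, M:{C} ∪→ {C,T}; cost 1
[col 3] EGKMQ: children EKQ:{G}, GM:{C,T} ∪→ {C,G,T}; cost 1
[col 4] EK: children E:{T}, K:{G} ∪→ {G,T}; cost 1
[col 4] EKQ: children EK:{G,T}, Q:{T} ∩→ {T}; cost 0
[col 4] GM: children G:{T}, M:{T} ∩→ {T}; cost 0
[col 4] EGKMQ: children EKQ:{T}, GM:{T} ∩→ {T}; cost 0
[col 5] EK: children E:{C}, K:{A} ∪→ {A,C}; cost 1
[col 5] EKQ: children EK:{A,C}, Q:{C} ∩→ {C}; cost 0
[col 5] GM: children G:{C}, M:{C} ∩→ {C}; cost 0
[col 5] EGKMQ: children EKQ:{C}, GM:{C} ∩→ {C}; cost 0
[col 6] EK: children E:{A}, K:{C} ∪→ {A,C}; cost 1
[col 6] EKQ: children EK:{A,C}, Q:{C} ∩→ {C}; cost 0
[col 6] GM: children G:{T}, M:{G} ∪→ {G,T}; cost 1
[col 6] EGKMQ: children EKQ:{C}, GM:{G,T} ∪→ {C,G,T}; cost 1
[col 7] EK: children E:{G}, K:{G} ∩→ {G}; cost 0
[col 7] EKQ: children EK:{G}, Q:{A} ∪→ {A,G}; cost 1
[col 7] GM: children G:{A}, M:{T} ∪→ {A,T}; cost 1
[col 7] EGKMQ: children EKQ:{A,G}, GM:{A,T} ∩→ {A}; cost 0
per-site changes: [3, 3, 3, 3, 1, 1, 3, 2]; total = 19

19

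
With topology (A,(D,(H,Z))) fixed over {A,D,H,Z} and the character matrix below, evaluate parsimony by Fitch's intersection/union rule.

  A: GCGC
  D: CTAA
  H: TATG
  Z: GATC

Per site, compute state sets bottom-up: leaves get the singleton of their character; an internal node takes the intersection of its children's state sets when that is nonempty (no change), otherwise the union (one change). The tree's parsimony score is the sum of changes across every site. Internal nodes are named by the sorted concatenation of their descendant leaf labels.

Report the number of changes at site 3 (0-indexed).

2

HZ@0: {T} ∪ {G} = {G,T} (union, +1)
DHZ@0: {C} ∪ {G,T} = {C,G,T} (union, +1)
ADHZ@0: {G} ∩ {C,G,T} = {G} (intersection, +0)
HZ@1: {A} ∩ {A} = {A} (intersection, +0)
DHZ@1: {T} ∪ {A} = {A,T} (union, +1)
ADHZ@1: {C} ∪ {A,T} = {A,C,T} (union, +1)
HZ@2: {T} ∩ {T} = {T} (intersection, +0)
DHZ@2: {A} ∪ {T} = {A,T} (union, +1)
ADHZ@2: {G} ∪ {A,T} = {A,G,T} (union, +1)
HZ@3: {G} ∪ {C} = {C,G} (union, +1)
DHZ@3: {A} ∪ {C,G} = {A,C,G} (union, +1)
ADHZ@3: {C} ∩ {A,C,G} = {C} (intersection, +0)
per-site changes: [2, 2, 2, 2]; total = 8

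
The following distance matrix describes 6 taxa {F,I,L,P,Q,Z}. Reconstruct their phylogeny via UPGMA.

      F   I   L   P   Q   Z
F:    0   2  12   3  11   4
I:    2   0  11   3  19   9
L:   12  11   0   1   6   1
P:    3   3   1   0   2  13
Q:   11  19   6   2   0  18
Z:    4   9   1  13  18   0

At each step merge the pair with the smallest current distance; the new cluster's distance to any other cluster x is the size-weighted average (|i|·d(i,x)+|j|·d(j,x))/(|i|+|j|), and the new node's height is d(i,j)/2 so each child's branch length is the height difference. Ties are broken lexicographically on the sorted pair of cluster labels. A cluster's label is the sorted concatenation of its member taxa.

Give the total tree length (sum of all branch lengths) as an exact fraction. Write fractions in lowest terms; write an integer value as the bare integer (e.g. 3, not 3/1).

607/36

step 1: merge (L,P) at d=1; branch lengths L→1/2, P→1/2; new cluster LP
  updated: d(F,LP)=15/2, d(I,LP)=7, d(LP,Q)=4, d(LP,Z)=7
step 2: merge (F,I) at d=2; branch lengths F→1, I→1; new cluster FI
  updated: d(FI,LP)=29/4, d(FI,Q)=15, d(FI,Z)=13/2
step 3: merge (LP,Q) at d=4; branch lengths LP→3/2, Q→2; new cluster LPQ
  updated: d(FI,LPQ)=59/6, d(LPQ,Z)=32/3
step 4: merge (FI,Z) at d=13/2; branch lengths FI→9/4, Z→13/4; new cluster FIZ
  updated: d(FIZ,LPQ)=91/9
step 5: merge (FIZ,LPQ) at d=91/9; branch lengths FIZ→65/36, LPQ→55/18; new cluster FILPQZ
final tree: (((F:1,I:1):9/4,Z:13/4):65/36,((L:1/2,P:1/2):3/2,Q:2):55/18)
total length: 607/36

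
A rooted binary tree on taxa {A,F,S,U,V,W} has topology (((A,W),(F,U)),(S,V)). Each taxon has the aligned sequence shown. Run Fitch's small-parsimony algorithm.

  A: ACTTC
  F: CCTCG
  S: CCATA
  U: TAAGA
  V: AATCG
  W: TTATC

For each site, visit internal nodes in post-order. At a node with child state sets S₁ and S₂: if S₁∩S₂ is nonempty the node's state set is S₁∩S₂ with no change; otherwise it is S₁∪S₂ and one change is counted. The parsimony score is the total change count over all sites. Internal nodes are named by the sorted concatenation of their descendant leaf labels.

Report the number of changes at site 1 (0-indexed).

3

site 0, node AW: A={A} ∪ W={T} → {A,T} (+1)
site 0, node FU: F={C} ∪ U={T} → {C,T} (+1)
site 0, node AFUW: AW={A,T} ∩ FU={C,T} → {T} (+0)
site 0, node SV: S={C} ∪ V={A} → {A,C} (+1)
site 0, node AFSUVW: AFUW={T} ∪ SV={A,C} → {A,C,T} (+1)
site 1, node AW: A={C} ∪ W={T} → {C,T} (+1)
site 1, node FU: F={C} ∪ U={A} → {A,C} (+1)
site 1, node AFUW: AW={C,T} ∩ FU={A,C} → {C} (+0)
site 1, node SV: S={C} ∪ V={A} → {A,C} (+1)
site 1, node AFSUVW: AFUW={C} ∩ SV={A,C} → {C} (+0)
site 2, node AW: A={T} ∪ W={A} → {A,T} (+1)
site 2, node FU: F={T} ∪ U={A} → {A,T} (+1)
site 2, node AFUW: AW={A,T} ∩ FU={A,T} → {A,T} (+0)
site 2, node SV: S={A} ∪ V={T} → {A,T} (+1)
site 2, node AFSUVW: AFUW={A,T} ∩ SV={A,T} → {A,T} (+0)
site 3, node AW: A={T} ∩ W={T} → {T} (+0)
site 3, node FU: F={C} ∪ U={G} → {C,G} (+1)
site 3, node AFUW: AW={T} ∪ FU={C,G} → {C,G,T} (+1)
site 3, node SV: S={T} ∪ V={C} → {C,T} (+1)
site 3, node AFSUVW: AFUW={C,G,T} ∩ SV={C,T} → {C,T} (+0)
site 4, node AW: A={C} ∩ W={C} → {C} (+0)
site 4, node FU: F={G} ∪ U={A} → {A,G} (+1)
site 4, node AFUW: AW={C} ∪ FU={A,G} → {A,C,G} (+1)
site 4, node SV: S={A} ∪ V={G} → {A,G} (+1)
site 4, node AFSUVW: AFUW={A,C,G} ∩ SV={A,G} → {A,G} (+0)
per-site changes: [4, 3, 3, 3, 3]; total = 16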